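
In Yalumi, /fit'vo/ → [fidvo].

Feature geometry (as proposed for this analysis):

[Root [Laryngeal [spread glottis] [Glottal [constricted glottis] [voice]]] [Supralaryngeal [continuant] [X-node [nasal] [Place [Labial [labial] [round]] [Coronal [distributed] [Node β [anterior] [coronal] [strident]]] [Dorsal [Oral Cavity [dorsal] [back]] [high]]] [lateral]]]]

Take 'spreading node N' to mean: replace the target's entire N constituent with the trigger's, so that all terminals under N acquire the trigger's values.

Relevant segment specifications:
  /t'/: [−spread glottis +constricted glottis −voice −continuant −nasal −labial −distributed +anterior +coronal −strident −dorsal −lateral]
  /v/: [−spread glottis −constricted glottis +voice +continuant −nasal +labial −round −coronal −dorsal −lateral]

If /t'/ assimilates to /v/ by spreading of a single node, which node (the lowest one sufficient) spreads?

Glottal

/t'/ and [d] differ in [voice], [constricted glottis]; every other specified feature is identical.
These terminals are all dominated by Glottal, and no proper subconstituent of Glottal covers them all; Glottal is their lowest common ancestor.
If Glottal spreads, every terminal under it takes /v/'s value, producing [d] as observed.
Features on which the two segments disagree outside Glottal, such as [continuant], [labial], are unchanged — nothing dominating them spread, and Glottal is the minimal sufficient constituent.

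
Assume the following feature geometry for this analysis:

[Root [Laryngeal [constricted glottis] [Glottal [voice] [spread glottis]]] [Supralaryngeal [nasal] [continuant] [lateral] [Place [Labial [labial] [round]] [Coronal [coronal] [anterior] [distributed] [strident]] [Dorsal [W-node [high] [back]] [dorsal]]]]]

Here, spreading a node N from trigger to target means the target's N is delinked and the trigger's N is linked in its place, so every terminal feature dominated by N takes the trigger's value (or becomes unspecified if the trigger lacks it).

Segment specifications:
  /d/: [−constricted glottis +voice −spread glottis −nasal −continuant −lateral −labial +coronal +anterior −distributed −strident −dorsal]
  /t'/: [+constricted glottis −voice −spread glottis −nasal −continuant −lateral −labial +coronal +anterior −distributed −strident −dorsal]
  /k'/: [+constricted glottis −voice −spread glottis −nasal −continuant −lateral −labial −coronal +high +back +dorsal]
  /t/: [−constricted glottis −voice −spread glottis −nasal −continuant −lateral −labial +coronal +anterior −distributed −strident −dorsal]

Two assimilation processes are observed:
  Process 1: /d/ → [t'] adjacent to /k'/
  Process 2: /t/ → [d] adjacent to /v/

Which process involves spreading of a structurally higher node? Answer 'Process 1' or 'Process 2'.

In Process 1, [voice], [constricted glottis] change, so the minimal spreading node is Laryngeal at depth 1.
In Process 2, [voice] changes, so the minimal spreading node is [voice] at depth 3.
Laryngeal (depth 1) sits above [voice] (depth 3), making Process 1 the one with the higher spreading node.

Process 1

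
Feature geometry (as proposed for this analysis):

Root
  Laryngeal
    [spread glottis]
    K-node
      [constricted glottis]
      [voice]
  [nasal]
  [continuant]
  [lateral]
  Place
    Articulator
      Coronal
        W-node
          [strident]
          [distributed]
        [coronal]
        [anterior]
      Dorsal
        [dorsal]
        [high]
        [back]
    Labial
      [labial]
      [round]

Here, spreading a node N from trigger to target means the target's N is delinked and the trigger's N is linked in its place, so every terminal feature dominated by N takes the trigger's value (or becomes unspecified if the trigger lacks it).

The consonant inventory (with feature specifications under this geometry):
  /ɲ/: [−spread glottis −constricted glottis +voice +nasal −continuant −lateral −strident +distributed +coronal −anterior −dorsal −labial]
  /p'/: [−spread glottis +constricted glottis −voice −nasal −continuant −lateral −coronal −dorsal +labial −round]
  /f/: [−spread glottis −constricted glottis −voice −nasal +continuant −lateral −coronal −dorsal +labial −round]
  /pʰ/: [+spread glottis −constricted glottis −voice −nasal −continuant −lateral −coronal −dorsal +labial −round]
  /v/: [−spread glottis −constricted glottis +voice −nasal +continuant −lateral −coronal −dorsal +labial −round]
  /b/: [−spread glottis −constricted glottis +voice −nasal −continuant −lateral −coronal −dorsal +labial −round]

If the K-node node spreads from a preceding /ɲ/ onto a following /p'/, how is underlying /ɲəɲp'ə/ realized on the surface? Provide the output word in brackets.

Terminals under K-node in this geometry: [constricted glottis], [voice].
The target acquires /ɲ/'s values for everything under K-node — [−constricted glottis], [+voice] — while keeping its own [spread glottis], [nasal], [continuant], ….
The resulting bundle matches /b/ in the inventory; substituting it for /p'/ gives [ɲəɲbə].

[ɲəɲbə]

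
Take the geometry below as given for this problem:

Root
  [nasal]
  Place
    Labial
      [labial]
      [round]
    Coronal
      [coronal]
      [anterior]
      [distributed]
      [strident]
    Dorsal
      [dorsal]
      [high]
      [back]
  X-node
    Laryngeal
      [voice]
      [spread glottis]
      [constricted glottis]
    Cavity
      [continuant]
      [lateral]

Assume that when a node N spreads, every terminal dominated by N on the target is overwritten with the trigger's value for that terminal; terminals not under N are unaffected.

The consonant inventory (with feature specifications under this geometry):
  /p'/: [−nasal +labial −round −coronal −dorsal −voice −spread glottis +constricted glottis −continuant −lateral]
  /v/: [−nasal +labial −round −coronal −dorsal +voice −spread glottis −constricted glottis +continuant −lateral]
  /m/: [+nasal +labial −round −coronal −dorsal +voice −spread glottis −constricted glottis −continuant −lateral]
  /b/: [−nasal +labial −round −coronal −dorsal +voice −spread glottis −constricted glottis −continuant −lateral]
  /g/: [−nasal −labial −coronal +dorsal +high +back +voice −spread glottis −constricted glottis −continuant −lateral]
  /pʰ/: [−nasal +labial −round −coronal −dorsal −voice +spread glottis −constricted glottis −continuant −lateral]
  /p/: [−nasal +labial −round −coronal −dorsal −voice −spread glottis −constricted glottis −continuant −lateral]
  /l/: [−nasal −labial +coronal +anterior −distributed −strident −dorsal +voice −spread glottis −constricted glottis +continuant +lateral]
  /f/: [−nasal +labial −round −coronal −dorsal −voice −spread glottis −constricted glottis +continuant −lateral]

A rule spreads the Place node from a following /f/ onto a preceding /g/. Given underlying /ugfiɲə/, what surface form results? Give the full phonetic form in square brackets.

Place immediately or transitively dominates [labial], [round], [coronal], [anterior], [distributed], [strident], [dorsal], [high], [back].
The target acquires /f/'s values for everything under Place — [+labial], [−round], [−coronal], [−dorsal] — while keeping its own [nasal], [voice], [spread glottis], ….
The resulting bundle matches /b/ in the inventory; substituting it for /g/ gives [ubfiɲə].

[ubfiɲə]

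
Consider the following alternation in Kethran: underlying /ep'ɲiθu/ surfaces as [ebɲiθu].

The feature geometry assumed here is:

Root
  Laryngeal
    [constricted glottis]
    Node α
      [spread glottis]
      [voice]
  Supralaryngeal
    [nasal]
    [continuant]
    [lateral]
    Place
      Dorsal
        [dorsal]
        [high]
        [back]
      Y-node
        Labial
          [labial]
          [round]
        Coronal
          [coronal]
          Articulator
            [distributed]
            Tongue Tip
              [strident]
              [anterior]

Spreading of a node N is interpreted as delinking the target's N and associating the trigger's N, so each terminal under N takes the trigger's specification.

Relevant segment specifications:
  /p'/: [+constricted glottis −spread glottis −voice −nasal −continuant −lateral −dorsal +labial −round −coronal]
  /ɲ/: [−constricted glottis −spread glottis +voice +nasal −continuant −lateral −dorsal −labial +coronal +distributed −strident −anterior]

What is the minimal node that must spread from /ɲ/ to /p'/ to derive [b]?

Feature comparison: [voice], [constricted glottis] differ between /p'/ and [b]; the remaining terminals match.
The smallest constituent containing every changed terminal is Laryngeal — each of its daughters lacks at least one of the affected features.
Spreading Laryngeal from /ɲ/ overwrites each of those terminals with /ɲ/'s values, yielding exactly [b].
[nasal], [labial] — on which /ɲ/ differs from /p'/ — are unchanged, so Root cannot have spread; the constituent is no larger than Laryngeal.

Laryngeal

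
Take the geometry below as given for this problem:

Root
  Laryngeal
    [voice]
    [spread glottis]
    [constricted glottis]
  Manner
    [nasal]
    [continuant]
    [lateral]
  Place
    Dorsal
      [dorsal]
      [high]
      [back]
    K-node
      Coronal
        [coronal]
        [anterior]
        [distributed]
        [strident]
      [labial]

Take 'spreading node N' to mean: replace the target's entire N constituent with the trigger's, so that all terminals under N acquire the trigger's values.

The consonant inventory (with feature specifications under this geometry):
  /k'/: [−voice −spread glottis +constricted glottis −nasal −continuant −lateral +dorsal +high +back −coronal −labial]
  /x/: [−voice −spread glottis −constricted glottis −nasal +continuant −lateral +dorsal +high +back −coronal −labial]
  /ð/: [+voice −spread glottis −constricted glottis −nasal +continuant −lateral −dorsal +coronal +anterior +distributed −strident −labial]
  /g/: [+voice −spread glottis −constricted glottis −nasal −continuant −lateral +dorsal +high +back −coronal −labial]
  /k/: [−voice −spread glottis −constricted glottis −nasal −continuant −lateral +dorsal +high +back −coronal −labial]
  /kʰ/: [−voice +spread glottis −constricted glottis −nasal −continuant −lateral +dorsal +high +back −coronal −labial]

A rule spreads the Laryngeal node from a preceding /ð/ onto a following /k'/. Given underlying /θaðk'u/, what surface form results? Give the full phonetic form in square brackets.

Terminals under Laryngeal in this geometry: [voice], [spread glottis], [constricted glottis].
After delinking /k'/'s Laryngeal and linking /ð/'s, the affected terminals become [+voice], [−spread glottis], [−constricted glottis]; [nasal], [continuant], [lateral], … (outside Laryngeal) are retained from /k'/.
This feature bundle is that of [g], so /θaðk'u/ surfaces as [θaðgu].

[θaðgu]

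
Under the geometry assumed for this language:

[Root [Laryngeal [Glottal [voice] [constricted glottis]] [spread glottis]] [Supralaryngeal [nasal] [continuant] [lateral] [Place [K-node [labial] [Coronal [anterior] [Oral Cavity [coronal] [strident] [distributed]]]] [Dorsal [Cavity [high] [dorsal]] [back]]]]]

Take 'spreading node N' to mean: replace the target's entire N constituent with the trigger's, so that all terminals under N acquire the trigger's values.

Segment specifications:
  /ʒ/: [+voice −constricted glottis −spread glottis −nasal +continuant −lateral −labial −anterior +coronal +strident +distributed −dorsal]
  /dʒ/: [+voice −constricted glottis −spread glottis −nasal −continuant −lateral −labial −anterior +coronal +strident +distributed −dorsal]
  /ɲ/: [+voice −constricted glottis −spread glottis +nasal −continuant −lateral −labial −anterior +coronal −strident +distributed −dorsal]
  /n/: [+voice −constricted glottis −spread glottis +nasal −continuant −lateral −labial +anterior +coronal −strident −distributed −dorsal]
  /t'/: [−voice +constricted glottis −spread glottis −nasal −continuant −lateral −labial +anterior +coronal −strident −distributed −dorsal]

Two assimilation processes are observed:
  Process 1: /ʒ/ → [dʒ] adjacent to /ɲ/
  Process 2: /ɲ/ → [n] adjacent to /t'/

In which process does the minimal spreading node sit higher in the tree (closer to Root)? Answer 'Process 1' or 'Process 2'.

In Process 1, [continuant] changes, so the minimal spreading node is [continuant] at depth 2.
Process 2 alters [anterior], [distributed]; the lowest common ancestor is Coronal (depth 4 from Root).
Depth 2 < depth 4; Process 1 involves the structurally higher constituent [continuant].

Process 1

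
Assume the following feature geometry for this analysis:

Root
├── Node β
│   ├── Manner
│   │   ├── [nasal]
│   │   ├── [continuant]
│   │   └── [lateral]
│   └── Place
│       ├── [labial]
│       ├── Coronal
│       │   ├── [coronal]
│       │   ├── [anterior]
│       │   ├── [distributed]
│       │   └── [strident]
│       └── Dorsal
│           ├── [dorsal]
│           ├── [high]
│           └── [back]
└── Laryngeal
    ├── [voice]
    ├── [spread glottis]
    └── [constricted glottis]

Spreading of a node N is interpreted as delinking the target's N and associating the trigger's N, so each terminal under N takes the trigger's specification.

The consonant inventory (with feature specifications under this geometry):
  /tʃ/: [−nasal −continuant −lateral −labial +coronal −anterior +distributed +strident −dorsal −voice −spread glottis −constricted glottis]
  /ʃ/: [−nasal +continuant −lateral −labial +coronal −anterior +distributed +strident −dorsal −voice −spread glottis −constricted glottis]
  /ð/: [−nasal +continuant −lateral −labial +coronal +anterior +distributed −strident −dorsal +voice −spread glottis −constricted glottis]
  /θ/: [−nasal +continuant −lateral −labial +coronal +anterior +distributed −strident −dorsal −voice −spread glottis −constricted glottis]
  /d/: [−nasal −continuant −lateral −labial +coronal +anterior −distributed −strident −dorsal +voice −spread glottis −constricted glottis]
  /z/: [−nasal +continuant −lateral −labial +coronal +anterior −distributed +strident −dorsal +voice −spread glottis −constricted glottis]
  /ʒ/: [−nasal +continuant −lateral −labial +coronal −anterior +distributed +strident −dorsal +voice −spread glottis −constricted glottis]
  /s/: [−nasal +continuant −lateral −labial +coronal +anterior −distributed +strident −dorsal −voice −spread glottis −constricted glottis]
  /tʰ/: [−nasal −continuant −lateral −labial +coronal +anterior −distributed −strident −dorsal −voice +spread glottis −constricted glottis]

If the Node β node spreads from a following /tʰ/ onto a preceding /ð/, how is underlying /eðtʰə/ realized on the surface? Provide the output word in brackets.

[edtʰə]

Terminals under Node β in this geometry: [nasal], [continuant], [lateral], [labial], [coronal], [anterior], [distributed], [strident], [dorsal], [high], [back].
The target acquires /tʰ/'s values for everything under Node β — [−nasal], [−continuant], [−lateral], [−labial], [+coronal], [+anterior], [−distributed], [−strident], [−dorsal] — while keeping its own [voice], [spread glottis], [constricted glottis].
The resulting bundle matches /d/ in the inventory; substituting it for /ð/ gives [edtʰə].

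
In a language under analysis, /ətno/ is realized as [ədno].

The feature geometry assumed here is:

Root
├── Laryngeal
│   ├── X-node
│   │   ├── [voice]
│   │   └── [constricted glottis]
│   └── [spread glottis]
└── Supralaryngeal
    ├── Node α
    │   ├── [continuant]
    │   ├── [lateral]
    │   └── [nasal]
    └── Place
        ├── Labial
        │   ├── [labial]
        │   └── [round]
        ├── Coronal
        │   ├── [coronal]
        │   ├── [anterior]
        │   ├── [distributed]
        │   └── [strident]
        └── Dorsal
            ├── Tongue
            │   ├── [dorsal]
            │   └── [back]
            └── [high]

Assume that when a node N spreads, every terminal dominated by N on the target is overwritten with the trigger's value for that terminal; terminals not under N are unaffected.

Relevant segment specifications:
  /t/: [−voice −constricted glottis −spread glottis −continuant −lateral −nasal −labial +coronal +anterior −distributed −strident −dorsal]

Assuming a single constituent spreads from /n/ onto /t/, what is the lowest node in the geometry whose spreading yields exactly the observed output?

/t/ and [d] differ in [voice]; every other specified feature is identical.
With a single altered terminal, the smallest constituent that could spread is that terminal — [voice].
[nasal], a feature on which the two segments disagree outside [voice], is unchanged — nothing dominating it spread, and [voice] is the minimal sufficient constituent.

[voice]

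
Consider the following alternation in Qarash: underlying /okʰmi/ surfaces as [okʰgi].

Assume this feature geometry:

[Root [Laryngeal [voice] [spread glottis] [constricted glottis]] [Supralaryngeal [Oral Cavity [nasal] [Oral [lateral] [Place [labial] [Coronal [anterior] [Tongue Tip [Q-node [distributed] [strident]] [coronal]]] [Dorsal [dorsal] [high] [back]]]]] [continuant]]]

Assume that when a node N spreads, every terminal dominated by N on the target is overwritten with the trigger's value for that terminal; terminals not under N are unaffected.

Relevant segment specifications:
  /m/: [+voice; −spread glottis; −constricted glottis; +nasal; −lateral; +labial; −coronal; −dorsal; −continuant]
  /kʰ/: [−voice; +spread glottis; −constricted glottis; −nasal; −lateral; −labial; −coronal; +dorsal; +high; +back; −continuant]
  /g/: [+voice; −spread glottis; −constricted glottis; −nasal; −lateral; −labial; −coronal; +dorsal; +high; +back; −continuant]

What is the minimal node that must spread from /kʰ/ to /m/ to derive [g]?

Oral Cavity

Feature comparison: [nasal], [labial], [dorsal], [high], [back] differ between /m/ and [g]; the remaining terminals match.
In this geometry the lowest node dominating all of them is Oral Cavity: every daughter of Oral Cavity dominates only a proper subset, so no lower node suffices.
Delinking /m/'s Oral Cavity and associating /kʰ/'s Oral Cavity gives precisely the feature bundle of [g].
[voice], [spread glottis] stay as in /m/ although /kʰ/ differs there, so no node dominating them spread; among the remaining candidates Oral Cavity is the lowest that derives the output.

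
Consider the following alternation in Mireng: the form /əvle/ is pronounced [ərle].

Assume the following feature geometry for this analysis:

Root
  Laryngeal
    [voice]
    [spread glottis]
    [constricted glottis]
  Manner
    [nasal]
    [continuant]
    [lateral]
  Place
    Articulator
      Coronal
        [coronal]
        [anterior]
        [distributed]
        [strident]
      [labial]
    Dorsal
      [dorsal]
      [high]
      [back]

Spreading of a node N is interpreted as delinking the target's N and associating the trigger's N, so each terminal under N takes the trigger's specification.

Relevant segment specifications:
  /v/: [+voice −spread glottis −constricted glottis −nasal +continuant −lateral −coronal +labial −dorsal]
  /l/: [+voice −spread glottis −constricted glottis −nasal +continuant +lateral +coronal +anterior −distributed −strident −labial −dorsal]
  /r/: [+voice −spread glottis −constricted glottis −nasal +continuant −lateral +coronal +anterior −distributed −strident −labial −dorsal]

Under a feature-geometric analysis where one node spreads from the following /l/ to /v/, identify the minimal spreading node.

Articulator

Comparing /v/ with its surface form [r], the features that change are [labial], [coronal], [anterior], [distributed], [strident].
The smallest constituent containing every changed terminal is Articulator — each of its daughters lacks at least one of the affected features.
Delinking /v/'s Articulator and associating /l/'s Articulator gives precisely the feature bundle of [r].
[lateral], a feature on which the two segments disagree outside Articulator, is unchanged — nothing dominating it spread, and Articulator is the minimal sufficient constituent.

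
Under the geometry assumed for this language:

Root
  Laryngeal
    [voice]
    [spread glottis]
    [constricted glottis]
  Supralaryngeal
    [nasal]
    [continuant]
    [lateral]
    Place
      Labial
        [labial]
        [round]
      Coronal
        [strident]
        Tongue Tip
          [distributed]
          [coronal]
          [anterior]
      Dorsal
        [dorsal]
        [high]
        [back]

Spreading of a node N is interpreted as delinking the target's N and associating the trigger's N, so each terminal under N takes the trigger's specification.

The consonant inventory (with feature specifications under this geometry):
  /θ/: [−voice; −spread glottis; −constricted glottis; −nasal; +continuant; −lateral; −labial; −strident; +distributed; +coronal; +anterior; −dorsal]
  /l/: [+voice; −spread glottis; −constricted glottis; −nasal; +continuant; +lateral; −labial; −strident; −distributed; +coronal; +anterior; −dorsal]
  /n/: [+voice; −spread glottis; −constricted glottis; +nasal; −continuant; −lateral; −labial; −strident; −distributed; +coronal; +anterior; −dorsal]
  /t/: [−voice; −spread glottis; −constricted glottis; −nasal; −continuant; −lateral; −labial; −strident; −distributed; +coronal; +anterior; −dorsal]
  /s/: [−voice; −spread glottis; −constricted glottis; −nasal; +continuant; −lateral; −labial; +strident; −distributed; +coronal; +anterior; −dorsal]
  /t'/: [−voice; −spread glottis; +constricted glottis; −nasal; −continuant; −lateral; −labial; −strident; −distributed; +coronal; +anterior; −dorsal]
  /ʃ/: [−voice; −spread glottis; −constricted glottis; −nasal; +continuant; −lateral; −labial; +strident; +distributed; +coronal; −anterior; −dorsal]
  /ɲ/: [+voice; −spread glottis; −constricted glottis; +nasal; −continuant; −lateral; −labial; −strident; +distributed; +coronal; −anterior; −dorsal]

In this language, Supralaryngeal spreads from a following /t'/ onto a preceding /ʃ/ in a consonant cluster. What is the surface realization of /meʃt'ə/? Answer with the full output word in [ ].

The Supralaryngeal node dominates the terminals [nasal], [continuant], [lateral], [labial], [round], [strident], [distributed], [coronal], [anterior], [dorsal], [high], [back].
The target acquires /t'/'s values for everything under Supralaryngeal — [−nasal], [−continuant], [−lateral], [−labial], [−strident], [−distributed], [+coronal], [+anterior], [−dorsal] — while keeping its own [voice], [spread glottis], [constricted glottis].
This feature bundle is that of [t], so /meʃt'ə/ surfaces as [mett'ə].

[mett'ə]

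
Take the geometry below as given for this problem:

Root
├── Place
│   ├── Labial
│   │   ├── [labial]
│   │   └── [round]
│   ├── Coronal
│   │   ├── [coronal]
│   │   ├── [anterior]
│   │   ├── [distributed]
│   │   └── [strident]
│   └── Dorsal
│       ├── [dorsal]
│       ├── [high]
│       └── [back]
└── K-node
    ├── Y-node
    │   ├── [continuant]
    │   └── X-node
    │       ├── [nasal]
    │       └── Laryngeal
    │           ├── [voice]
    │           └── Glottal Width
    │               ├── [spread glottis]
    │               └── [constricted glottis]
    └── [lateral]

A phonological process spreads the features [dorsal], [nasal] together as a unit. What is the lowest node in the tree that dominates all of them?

Root

[dorsal] lies under Dorsal (below Place).
[nasal]: Root ▹ K-node ▹ Y-node ▹ X-node ▹ [nasal].
Root is the lowest common ancestor — every listed feature sits under it, and no single subconstituent of Root covers them all.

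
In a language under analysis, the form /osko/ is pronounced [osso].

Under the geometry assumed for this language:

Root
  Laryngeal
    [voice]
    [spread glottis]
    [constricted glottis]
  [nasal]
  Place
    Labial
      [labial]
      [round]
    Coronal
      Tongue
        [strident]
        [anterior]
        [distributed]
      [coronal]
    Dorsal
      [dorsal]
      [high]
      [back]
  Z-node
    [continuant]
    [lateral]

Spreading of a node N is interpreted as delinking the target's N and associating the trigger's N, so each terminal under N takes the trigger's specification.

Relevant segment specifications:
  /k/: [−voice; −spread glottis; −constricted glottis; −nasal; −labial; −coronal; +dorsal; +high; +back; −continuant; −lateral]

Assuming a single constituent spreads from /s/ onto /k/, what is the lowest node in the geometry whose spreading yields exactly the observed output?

Feature comparison: [continuant], [coronal], [anterior], [distributed], [strident], [dorsal], [high], [back] differ between /k/ and [s]; the remaining terminals match.
These terminals are all dominated by Root, and no proper subconstituent of Root covers them all; Root is their lowest common ancestor.
Delinking /k/'s Root and associating /s/'s Root gives precisely the feature bundle of [s].

Root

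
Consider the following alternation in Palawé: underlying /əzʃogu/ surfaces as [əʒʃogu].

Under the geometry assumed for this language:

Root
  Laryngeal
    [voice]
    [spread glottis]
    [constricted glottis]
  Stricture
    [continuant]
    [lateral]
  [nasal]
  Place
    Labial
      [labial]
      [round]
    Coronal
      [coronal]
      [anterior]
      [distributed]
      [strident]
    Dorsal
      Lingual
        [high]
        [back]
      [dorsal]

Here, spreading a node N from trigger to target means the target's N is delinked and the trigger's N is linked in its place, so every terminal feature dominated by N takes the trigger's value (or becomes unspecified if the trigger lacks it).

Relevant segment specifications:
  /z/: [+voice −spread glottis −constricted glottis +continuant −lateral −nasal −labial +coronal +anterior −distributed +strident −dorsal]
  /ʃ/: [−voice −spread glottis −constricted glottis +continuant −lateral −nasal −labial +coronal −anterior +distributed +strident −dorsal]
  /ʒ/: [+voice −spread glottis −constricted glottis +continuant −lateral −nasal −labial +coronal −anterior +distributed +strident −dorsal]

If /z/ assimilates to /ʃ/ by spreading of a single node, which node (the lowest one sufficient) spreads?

Comparing /z/ with its surface form [ʒ], the features that change are [anterior], [distributed].
These terminals are all dominated by Coronal, and no proper subconstituent of Coronal covers them all; Coronal is their lowest common ancestor.
Delinking /z/'s Coronal and associating /ʃ/'s Coronal gives precisely the feature bundle of [ʒ].
[voice], a feature on which the two segments disagree outside Coronal, is unchanged — nothing dominating it spread, and Coronal is the minimal sufficient constituent.

Coronal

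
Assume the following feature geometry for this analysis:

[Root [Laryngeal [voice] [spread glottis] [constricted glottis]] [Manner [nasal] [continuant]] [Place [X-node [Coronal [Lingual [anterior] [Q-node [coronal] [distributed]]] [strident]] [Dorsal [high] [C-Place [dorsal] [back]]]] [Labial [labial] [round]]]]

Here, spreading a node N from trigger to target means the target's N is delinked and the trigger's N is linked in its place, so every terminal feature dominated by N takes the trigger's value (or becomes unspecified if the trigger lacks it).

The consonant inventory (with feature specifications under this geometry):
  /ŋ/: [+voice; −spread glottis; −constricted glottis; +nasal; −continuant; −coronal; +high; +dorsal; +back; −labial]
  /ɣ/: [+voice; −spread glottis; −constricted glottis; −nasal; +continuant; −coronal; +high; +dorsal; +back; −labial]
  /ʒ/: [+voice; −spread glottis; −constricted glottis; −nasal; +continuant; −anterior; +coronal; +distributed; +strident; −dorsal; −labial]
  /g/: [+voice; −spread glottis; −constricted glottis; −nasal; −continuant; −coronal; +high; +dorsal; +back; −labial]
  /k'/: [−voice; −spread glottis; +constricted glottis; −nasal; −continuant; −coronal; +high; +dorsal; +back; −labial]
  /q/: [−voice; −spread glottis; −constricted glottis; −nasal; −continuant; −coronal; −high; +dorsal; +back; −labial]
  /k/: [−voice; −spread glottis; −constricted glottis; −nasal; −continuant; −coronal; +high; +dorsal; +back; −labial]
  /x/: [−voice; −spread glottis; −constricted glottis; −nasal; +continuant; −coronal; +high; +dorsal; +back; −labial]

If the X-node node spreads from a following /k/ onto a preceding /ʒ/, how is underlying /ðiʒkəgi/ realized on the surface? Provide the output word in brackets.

Terminals under X-node in this geometry: [anterior], [coronal], [distributed], [strident], [high], [dorsal], [back].
After delinking /ʒ/'s X-node and linking /k/'s, the affected terminals become [−coronal], [+high], [+dorsal], [+back]; [voice], [spread glottis], [constricted glottis], … (outside X-node) are retained from /ʒ/.
Among the inventory, only /ɣ/ has exactly this specification, giving the surface form [ðiɣkəgi].

[ðiɣkəgi]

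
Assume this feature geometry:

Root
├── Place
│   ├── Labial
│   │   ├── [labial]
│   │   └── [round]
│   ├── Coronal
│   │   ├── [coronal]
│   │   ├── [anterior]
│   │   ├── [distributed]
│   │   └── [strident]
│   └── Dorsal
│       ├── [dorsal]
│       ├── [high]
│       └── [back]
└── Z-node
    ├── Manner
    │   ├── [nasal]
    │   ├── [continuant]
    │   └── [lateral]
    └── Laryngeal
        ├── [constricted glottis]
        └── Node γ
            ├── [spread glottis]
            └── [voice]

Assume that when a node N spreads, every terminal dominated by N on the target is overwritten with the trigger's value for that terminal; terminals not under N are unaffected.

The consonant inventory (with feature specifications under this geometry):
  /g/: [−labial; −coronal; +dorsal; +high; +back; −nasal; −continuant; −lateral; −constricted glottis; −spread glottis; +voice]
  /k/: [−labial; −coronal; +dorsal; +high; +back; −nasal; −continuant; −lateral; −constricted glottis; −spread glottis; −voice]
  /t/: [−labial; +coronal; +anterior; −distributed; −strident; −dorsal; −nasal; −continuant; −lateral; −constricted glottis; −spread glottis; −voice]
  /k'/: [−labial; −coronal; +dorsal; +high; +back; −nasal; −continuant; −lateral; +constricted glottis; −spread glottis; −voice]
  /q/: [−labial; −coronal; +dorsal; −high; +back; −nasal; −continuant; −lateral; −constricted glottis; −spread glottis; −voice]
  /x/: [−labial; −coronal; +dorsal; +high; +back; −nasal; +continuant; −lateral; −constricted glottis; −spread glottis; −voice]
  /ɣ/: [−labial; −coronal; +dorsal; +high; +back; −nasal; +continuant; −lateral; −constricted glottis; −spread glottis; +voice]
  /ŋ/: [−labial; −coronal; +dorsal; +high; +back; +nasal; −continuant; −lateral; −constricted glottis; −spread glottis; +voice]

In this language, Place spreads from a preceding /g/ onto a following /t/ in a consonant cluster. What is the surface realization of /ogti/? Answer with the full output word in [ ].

Terminals under Place in this geometry: [labial], [round], [coronal], [anterior], [distributed], [strident], [dorsal], [high], [back].
After delinking /t/'s Place and linking /g/'s, the affected terminals become [−labial], [−coronal], [+dorsal], [+high], [+back]; [nasal], [continuant], [lateral], … (outside Place) are retained from /t/.
The resulting bundle matches /k/ in the inventory; substituting it for /t/ gives [ogki].

[ogki]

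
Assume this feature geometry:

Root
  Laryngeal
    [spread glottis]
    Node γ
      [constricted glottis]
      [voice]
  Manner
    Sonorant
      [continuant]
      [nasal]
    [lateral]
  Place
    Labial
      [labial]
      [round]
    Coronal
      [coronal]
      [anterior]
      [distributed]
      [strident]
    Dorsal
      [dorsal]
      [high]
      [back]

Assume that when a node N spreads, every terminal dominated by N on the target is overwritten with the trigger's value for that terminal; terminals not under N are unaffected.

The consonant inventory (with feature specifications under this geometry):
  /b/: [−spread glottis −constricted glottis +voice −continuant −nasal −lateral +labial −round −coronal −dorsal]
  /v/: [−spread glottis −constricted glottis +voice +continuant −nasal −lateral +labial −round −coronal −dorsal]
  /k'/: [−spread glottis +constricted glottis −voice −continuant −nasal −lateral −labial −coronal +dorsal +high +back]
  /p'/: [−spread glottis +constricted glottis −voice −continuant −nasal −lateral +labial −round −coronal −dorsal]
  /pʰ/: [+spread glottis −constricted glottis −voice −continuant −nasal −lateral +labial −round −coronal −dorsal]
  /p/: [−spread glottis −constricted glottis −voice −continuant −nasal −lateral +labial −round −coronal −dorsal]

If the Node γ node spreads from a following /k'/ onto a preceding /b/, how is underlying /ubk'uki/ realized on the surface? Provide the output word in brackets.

Node γ immediately or transitively dominates [constricted glottis], [voice].
Spreading Node γ from /k'/ onto /b/ replaces those values with /k'/'s: [+constricted glottis], [−voice]. Features outside Node γ ([spread glottis], [continuant], [nasal], …) stay as in /b/.
This feature bundle is that of [p'], so /ubk'uki/ surfaces as [up'k'uki].

[up'k'uki]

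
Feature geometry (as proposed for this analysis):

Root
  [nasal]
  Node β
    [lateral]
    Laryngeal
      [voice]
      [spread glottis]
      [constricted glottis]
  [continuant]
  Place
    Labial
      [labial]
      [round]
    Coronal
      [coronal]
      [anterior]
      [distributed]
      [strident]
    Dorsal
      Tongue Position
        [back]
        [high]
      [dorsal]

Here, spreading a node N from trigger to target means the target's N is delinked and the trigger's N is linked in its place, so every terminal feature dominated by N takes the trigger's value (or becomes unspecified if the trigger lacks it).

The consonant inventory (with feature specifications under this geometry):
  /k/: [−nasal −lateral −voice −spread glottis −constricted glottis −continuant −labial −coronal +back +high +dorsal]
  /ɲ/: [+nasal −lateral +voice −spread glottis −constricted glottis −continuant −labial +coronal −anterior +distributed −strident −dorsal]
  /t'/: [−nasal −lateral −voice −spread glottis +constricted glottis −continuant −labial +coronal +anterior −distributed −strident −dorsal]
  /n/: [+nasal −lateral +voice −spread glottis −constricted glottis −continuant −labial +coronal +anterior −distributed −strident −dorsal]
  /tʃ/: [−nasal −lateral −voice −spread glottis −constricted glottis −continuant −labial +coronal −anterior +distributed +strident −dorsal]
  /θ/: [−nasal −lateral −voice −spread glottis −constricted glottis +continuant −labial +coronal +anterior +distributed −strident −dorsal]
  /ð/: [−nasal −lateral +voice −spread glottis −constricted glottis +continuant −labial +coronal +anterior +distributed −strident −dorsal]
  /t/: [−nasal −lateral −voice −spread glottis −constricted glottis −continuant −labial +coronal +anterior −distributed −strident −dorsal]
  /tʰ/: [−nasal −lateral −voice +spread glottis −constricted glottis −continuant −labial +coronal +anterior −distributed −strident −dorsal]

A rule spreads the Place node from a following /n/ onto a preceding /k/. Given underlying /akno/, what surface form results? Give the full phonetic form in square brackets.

[atno]

Terminals under Place in this geometry: [labial], [round], [coronal], [anterior], [distributed], [strident], [back], [high], [dorsal].
Spreading Place from /n/ onto /k/ replaces those values with /n/'s: [−labial], [+coronal], [+anterior], [−distributed], [−strident], [−dorsal]. Features outside Place ([nasal], [lateral], [voice], …) stay as in /k/.
This feature bundle is that of [t], so /akno/ surfaces as [atno].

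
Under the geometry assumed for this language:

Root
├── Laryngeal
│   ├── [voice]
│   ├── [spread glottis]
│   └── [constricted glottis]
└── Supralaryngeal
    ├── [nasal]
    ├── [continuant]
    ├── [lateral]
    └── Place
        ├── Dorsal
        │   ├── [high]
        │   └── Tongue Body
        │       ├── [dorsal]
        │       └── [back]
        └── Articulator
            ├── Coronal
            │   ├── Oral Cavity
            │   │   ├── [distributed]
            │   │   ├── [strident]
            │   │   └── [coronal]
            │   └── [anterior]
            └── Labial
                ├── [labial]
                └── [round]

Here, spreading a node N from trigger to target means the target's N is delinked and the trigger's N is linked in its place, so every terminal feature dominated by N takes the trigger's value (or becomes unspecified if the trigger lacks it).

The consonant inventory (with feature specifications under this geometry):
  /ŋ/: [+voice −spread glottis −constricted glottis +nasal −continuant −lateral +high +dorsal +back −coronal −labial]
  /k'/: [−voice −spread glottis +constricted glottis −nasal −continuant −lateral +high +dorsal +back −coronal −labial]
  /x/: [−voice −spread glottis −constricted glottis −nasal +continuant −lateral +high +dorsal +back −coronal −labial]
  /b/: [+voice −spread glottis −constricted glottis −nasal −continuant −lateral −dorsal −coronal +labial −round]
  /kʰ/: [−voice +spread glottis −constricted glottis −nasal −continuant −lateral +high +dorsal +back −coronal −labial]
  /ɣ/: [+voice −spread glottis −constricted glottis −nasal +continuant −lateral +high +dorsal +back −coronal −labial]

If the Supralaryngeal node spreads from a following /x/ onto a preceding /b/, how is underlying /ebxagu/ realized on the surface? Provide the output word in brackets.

Terminals under Supralaryngeal in this geometry: [nasal], [continuant], [lateral], [high], [dorsal], [back], [distributed], [strident], [coronal], [anterior], [labial], [round].
After delinking /b/'s Supralaryngeal and linking /x/'s, the affected terminals become [−nasal], [+continuant], [−lateral], [+high], [+dorsal], [+back], [−coronal], [−labial]; [voice], [spread glottis], [constricted glottis] (outside Supralaryngeal) are retained from /b/.
This feature bundle is that of [ɣ], so /ebxagu/ surfaces as [eɣxagu].

[eɣxagu]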